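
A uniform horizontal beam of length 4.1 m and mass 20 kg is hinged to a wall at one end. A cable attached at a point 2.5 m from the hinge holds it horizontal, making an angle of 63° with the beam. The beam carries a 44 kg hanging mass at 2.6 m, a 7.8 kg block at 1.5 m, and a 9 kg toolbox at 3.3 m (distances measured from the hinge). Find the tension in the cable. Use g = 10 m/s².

Taking torques about the hinge:
Beam weight: 20 × 10 = 200 N down at 2.05 m → arm 2.05 m, τ = 200 × 2.05 = 410 N·m clockwise.
Hanging mass: 44 × 10 = 440 N down at 2.6 m → arm 2.6 m, τ = 440 × 2.6 = 1144 N·m clockwise.
Block: 7.8 × 10 = 78 N down at 1.5 m → arm 1.5 m, τ = 78 × 1.5 = 117 N·m clockwise.
Toolbox: 9 × 10 = 90 N down at 3.3 m → arm 3.3 m, τ = 90 × 3.3 = 297 N·m clockwise.
Total clockwise load moment = 1968 N·m.
The cable tension T acts at 2.5 m; only its component perpendicular to the beam, T sinθ, produces torque. sin 63° = 0.891.
For rotational equilibrium, T × 2.5 × 0.891 = 1968, so T = 1968 / 2.228 = 883 N.

T ≈ 883 N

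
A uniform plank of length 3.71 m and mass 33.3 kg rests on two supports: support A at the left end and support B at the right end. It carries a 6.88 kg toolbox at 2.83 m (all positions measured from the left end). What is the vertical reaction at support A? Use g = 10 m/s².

Choose support B as the axis so its reaction then has zero moment arm.
Beam weight: 33.3 × 10 = 333 N down at 1.855 m → arm 1.855 m, τ = 333 × 1.855 = 617.7 N·m counterclockwise.
Toolbox: 6.88 × 10 = 68.8 N down at 2.83 m → arm 0.88 m, τ = 68.8 × 0.88 = 60.54 N·m counterclockwise.
Net load moment about support B = 678.2 N·m counterclockwise.
Reaction R at support A is upward at 0 m, arm 3.71 m → moment R × 3.71 clockwise.
Στ = 0 ⇒ R × 3.71 = 678.2 ⇒ R = 183 N.

R_A ≈ 183 N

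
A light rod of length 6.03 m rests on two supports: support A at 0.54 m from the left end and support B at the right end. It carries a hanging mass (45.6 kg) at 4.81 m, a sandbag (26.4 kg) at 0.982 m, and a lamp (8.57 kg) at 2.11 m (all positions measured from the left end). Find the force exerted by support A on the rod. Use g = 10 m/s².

About support B:
Hanging mass: 45.6 × 10 = 456 N down at 4.81 m → arm 1.22 m, τ = 456 × 1.22 = 556.3 N·m counterclockwise.
Sandbag: 26.4 × 10 = 264 N down at 0.982 m → arm 5.048 m, τ = 264 × 5.048 = 1333 N·m counterclockwise.
Lamp: 8.57 × 10 = 85.7 N down at 2.11 m → arm 3.92 m, τ = 85.7 × 3.92 = 335.9 N·m counterclockwise.
Net load moment about support B = 2225 N·m counterclockwise.
Reaction R at support A is upward at 0.54 m, arm 5.49 m → moment R × 5.49 clockwise.
For rotational equilibrium, R × 5.49 = 2225, so R = 405 N.

R_A ≈ 405 N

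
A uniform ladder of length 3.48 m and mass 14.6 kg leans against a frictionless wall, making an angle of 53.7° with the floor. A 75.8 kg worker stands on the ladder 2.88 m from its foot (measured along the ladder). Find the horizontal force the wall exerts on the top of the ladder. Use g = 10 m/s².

Take moments about the foot of the ladder.
Ladder weight 14.6×10 = 146 N acts at 1.74 m along the ladder; its horizontal arm is 1.74·cos53.7° = 1.03 m → τ = 150.4 N·m clockwise.
Worker: 75.8×10 = 758 N at 2.88 m → arm 1.705 m → τ = 1292 N·m clockwise.
Wall normal N acts horizontally at the top; its moment arm is the height L sinθ = 3.48·sin53.7° = 2.805 m, counterclockwise.
Balancing moments: N × 2.805 = 1442, giving N = 514 N.

N_wall ≈ 514 N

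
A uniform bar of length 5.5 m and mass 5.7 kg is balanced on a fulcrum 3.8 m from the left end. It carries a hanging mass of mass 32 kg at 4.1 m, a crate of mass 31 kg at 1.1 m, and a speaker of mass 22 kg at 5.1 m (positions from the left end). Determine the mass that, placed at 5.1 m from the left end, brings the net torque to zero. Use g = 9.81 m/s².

Choose the fulcrum (at 3.8 m from the left end) as the axis so the support reaction has zero arm there.
Beam weight: 5.7 × 9.81 = 55.92 N down at 2.75 m → arm 1.05 m, τ = 55.92 × 1.05 = 58.72 N·m counterclockwise.
Hanging mass: 32 × 9.81 = 313.9 N down at 4.1 m → arm 0.3 m, τ = 313.9 × 0.3 = 94.17 N·m clockwise.
Crate: 31 × 9.81 = 304.1 N down at 1.1 m → arm 2.7 m, τ = 304.1 × 2.7 = 821.1 N·m counterclockwise.
Speaker: 22 × 9.81 = 215.8 N down at 5.1 m → arm 1.3 m, τ = 215.8 × 1.3 = 280.5 N·m clockwise.
Net moment of known loads = 505.1 N·m counterclockwise.
An unknown mass m at 5.1 m has arm 1.3 m; its moment is m·g·1.3 clockwise.
Στ = 0 ⇒ m × 9.81 × 1.3 = 505.1 ⇒ m = 505.1 / (9.81 × 1.3) = 39.6 kg.

m ≈ 39.6 kg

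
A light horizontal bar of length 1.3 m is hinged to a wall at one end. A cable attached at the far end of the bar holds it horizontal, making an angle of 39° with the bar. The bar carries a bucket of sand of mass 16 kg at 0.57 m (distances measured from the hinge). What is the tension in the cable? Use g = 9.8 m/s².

Choose the hinge as the axis so the unknown hinge reaction has zero arm there.
Bucket of sand: 16 × 9.8 = 156.8 N down at 0.57 m → arm 0.57 m, τ = 156.8 × 0.57 = 89.38 N·m clockwise.
Total clockwise load moment = 89.38 N·m.
The cable tension T acts at 1.3 m; only its component perpendicular to the bar, T sinθ, produces torque. sin 39° = 0.6293.
Balancing moments: T × 1.3 × 0.6293 = 89.38, giving T = 89.38 / 0.8181 = 109 N.

T ≈ 109 N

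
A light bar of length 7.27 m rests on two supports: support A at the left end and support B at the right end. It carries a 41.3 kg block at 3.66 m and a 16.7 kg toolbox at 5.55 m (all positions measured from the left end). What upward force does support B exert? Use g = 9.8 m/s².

Taking torques about support A:
Block: 41.3 × 9.8 = 404.7 N down at 3.66 m → arm 3.66 m, τ = 404.7 × 3.66 = 1481 N·m clockwise.
Toolbox: 16.7 × 9.8 = 163.7 N down at 5.55 m → arm 5.55 m, τ = 163.7 × 5.55 = 908.5 N·m clockwise.
Net load moment about support A = 2390 N·m clockwise.
Reaction R at support B is upward at 7.27 m, arm 7.27 m → moment R × 7.27 counterclockwise.
Στ = 0 ⇒ R × 7.27 = 2390 ⇒ R = 329 N.

R_B ≈ 329 N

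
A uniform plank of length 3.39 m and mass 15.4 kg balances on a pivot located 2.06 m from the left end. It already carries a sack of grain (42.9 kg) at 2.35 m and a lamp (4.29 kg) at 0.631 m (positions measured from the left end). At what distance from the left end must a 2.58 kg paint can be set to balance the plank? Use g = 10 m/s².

x ≈ 1.79 m from the left end

Taking torques about the pivot (at 2.06 m from the left end):
Beam weight: 15.4 × 10 = 154 N down at 1.695 m → arm 0.365 m, τ = 154 × 0.365 = 56.21 N·m counterclockwise.
Sack of grain: 42.9 × 10 = 429 N down at 2.35 m → arm 0.29 m, τ = 429 × 0.29 = 124.4 N·m clockwise.
Lamp: 4.29 × 10 = 42.9 N down at 0.631 m → arm 1.429 m, τ = 42.9 × 1.429 = 61.3 N·m counterclockwise.
Net moment of existing loads = 6.89 N·m clockwise.
The paint can weighs 2.58 × 10 = 25.8 N and must supply an equal counterclockwise moment, so its lever arm about the pivot is 6.89 / 25.8 = 0.267 m.
That puts it at 2.06 − 0.267 = 1.79 m from the left end.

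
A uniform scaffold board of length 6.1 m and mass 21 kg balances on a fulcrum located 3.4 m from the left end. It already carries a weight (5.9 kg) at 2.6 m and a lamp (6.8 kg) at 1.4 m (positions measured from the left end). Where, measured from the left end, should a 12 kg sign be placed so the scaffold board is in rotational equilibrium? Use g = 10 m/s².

Take moments about the fulcrum (at 3.4 m from the left end).
Beam weight: 21 × 10 = 210 N down at 3.05 m → arm 0.35 m, τ = 210 × 0.35 = 73.5 N·m counterclockwise.
Weight: 5.9 × 10 = 59 N down at 2.6 m → arm 0.8 m, τ = 59 × 0.8 = 47.2 N·m counterclockwise.
Lamp: 6.8 × 10 = 68 N down at 1.4 m → arm 2 m, τ = 68 × 2 = 136 N·m counterclockwise.
Net moment of existing loads = 256.7 N·m counterclockwise.
The sign weighs 12 × 10 = 120 N and must supply an equal clockwise moment, so its lever arm about the fulcrum is 256.7 / 120 = 2.14 m.
That puts it at 3.4 + 2.14 = 5.54 m from the left end.

x ≈ 5.54 m from the left end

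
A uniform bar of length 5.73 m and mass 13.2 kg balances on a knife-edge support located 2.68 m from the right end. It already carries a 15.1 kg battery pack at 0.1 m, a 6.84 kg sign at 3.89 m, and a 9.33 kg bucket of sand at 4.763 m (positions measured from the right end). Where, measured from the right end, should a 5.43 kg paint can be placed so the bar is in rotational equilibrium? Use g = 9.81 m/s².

Choose the knife-edge support (at 2.68 m from the right end) as the axis so the support reaction has zero arm there.
Beam weight: 13.2 × 9.81 = 129.5 N down at 2.865 m → arm 0.185 m, τ = 129.5 × 0.185 = 23.96 N·m counterclockwise.
Battery pack: 15.1 × 9.81 = 148.1 N down at 0.1 m → arm 2.58 m, τ = 148.1 × 2.58 = 382.1 N·m clockwise.
Sign: 6.84 × 9.81 = 67.1 N down at 3.89 m → arm 1.21 m, τ = 67.1 × 1.21 = 81.19 N·m counterclockwise.
Bucket of sand: 9.33 × 9.81 = 91.53 N down at 4.763 m → arm 2.083 m, τ = 91.53 × 2.083 = 190.7 N·m counterclockwise.
Net moment of existing loads = 86.25 N·m clockwise.
The paint can weighs 5.43 × 9.81 = 53.27 N and must supply an equal counterclockwise moment, so its lever arm about the knife-edge support is 86.25 / 53.27 = 1.62 m.
That puts it at 2.68 + 1.62 = 4.3 m from the right end.

x ≈ 4.3 m from the right end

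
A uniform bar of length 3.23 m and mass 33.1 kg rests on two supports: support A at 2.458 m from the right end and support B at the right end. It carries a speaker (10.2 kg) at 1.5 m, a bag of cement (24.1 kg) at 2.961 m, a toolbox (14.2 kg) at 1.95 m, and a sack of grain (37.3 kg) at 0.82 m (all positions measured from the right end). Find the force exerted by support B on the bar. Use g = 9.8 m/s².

R_B ≈ 374 N

Choose support A as the axis so its reaction then has zero moment arm.
Beam weight: 33.1 × 9.8 = 324.4 N down at 1.615 m → arm 0.843 m, τ = 324.4 × 0.843 = 273.5 N·m clockwise.
Speaker: 10.2 × 9.8 = 99.96 N down at 1.5 m → arm 0.958 m, τ = 99.96 × 0.958 = 95.76 N·m clockwise.
Bag of cement: 24.1 × 9.8 = 236.2 N down at 2.961 m → arm 0.503 m, τ = 236.2 × 0.503 = 118.8 N·m counterclockwise.
Toolbox: 14.2 × 9.8 = 139.2 N down at 1.95 m → arm 0.508 m, τ = 139.2 × 0.508 = 70.71 N·m clockwise.
Sack of grain: 37.3 × 9.8 = 365.5 N down at 0.82 m → arm 1.638 m, τ = 365.5 × 1.638 = 598.7 N·m clockwise.
Net load moment about support A = 919.9 N·m clockwise.
Reaction R at support B is upward at 0 m, arm 2.458 m → moment R × 2.458 counterclockwise.
Balancing moments: R × 2.458 = 919.9, giving R = 374 N.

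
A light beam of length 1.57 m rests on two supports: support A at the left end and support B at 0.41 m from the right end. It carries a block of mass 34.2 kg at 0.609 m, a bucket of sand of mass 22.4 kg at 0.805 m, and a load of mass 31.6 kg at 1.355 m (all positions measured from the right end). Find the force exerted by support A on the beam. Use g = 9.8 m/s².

R_A ≈ 385 N

Taking torques about support B:
Block: 34.2 × 9.8 = 335.2 N down at 0.609 m → arm 0.199 m, τ = 335.2 × 0.199 = 66.7 N·m counterclockwise.
Bucket of sand: 22.4 × 9.8 = 219.5 N down at 0.805 m → arm 0.395 m, τ = 219.5 × 0.395 = 86.7 N·m counterclockwise.
Load: 31.6 × 9.8 = 309.7 N down at 1.355 m → arm 0.945 m, τ = 309.7 × 0.945 = 292.7 N·m counterclockwise.
Net load moment about support B = 446.1 N·m counterclockwise.
Reaction R at support A is upward at 1.57 m, arm 1.16 m → moment R × 1.16 clockwise.
For rotational equilibrium, R × 1.16 = 446.1, so R = 385 N.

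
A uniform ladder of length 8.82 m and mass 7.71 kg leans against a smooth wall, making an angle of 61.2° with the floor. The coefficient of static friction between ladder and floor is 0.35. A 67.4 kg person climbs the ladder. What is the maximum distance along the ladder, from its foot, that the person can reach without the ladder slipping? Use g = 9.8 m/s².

Sum moments about the foot of the ladder (the floor normal and friction both act there and drop out).
Ladder weight 7.71×9.8 = 75.56 N acts at 4.41 m along the ladder; its horizontal arm is 4.41·cos61.2° = 2.125 m → τ = 160.6 N·m clockwise.
Person weight 67.4×9.8 = 660.5 N at distance d → arm d·cos61.2° → τ = 660.5·d·0.4818 clockwise.
Wall normal N at the top has arm L sinθ = 7.729 m counterclockwise, so Στ = 0 gives N·7.729 = 160.6 + 318.2·d.
ΣFy = 0 ⇒ N_floor = 736.1 N, so the maximum friction is μ_s·N_floor = 0.35×736.1 = 257.6 N. ΣFx = 0 ⇒ N_wall = f, so at the slipping point N = 257.6 N.
Substituting: 257.6×7.729 = 160.6 + 318.2·d ⇒ d = (1991 − 160.6) / 318.2 = 5.75 m.

d ≈ 5.75 m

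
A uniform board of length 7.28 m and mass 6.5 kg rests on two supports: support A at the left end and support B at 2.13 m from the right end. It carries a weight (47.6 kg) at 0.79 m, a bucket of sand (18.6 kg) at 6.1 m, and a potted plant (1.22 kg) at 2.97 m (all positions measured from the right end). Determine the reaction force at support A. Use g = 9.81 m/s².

Take moments about support B.
Beam weight: 6.5 × 9.81 = 63.77 N down at 3.64 m → arm 1.51 m, τ = 63.77 × 1.51 = 96.29 N·m counterclockwise.
Weight: 47.6 × 9.81 = 467 N down at 0.79 m → arm 1.34 m, τ = 467 × 1.34 = 625.8 N·m clockwise.
Bucket of sand: 18.6 × 9.81 = 182.5 N down at 6.1 m → arm 3.97 m, τ = 182.5 × 3.97 = 724.5 N·m counterclockwise.
Potted plant: 1.22 × 9.81 = 11.97 N down at 2.97 m → arm 0.84 m, τ = 11.97 × 0.84 = 10.05 N·m counterclockwise.
Net load moment about support B = 205 N·m counterclockwise.
Reaction R at support A is upward at 7.28 m, arm 5.15 m → moment R × 5.15 clockwise.
Balancing moments: R × 5.15 = 205, giving R = 39.8 N.

R_A ≈ 39.8 N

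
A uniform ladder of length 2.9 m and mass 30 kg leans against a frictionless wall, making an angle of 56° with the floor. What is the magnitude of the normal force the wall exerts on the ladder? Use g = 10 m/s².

Taking torques about the foot of the ladder:
Ladder weight 30×10 = 300 N acts at 1.45 m along the ladder; its horizontal arm is 1.45·cos56° = 0.8108 m → τ = 243.2 N·m clockwise.
Wall normal N acts horizontally at the top; its moment arm is the height L sinθ = 2.9·sin56° = 2.404 m, counterclockwise.
Στ = 0 ⇒ N × 2.404 = 243.2 ⇒ N = 101 N.

N_wall ≈ 101 N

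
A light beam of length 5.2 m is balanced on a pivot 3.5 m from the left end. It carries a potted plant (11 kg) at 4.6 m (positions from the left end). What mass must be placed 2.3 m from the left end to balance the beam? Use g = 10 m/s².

Taking torques about the pivot (at 3.5 m from the left end):
Potted plant: 11 × 10 = 110 N down at 4.6 m → arm 1.1 m, τ = 110 × 1.1 = 121 N·m clockwise.
Net moment of known loads = 121 N·m clockwise.
An unknown mass m at 2.3 m has arm 1.2 m; its moment is m·g·1.2 counterclockwise.
Στ = 0 ⇒ m × 10 × 1.2 = 121 ⇒ m = 121 / (10 × 1.2) = 10.1 kg.

m ≈ 10.1 kg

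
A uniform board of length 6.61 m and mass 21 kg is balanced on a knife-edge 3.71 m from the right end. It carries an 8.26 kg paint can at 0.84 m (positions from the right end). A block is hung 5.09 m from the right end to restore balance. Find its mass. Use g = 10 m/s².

Sum moments about the knife-edge (at 3.71 m from the right end) (the support reaction has zero arm there).
Beam weight: 21 × 10 = 210 N down at 3.305 m → arm 0.405 m, τ = 210 × 0.405 = 85.05 N·m clockwise.
Paint can: 8.26 × 10 = 82.6 N down at 0.84 m → arm 2.87 m, τ = 82.6 × 2.87 = 237.1 N·m clockwise.
Net moment of known loads = 322.1 N·m clockwise.
An unknown mass m at 5.09 m has arm 1.38 m; its moment is m·g·1.38 counterclockwise.
Balancing moments: m × 10 × 1.38 = 322.1, giving m = 322.1 / (10 × 1.38) = 23.3 kg.

m ≈ 23.3 kg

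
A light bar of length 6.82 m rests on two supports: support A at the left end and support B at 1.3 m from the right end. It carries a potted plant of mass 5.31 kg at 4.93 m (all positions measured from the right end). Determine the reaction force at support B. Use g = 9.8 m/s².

Sum moments about support A (its reaction then has zero moment arm).
Potted plant: 5.31 × 9.8 = 52.04 N down at 4.93 m → arm 1.89 m, τ = 52.04 × 1.89 = 98.36 N·m clockwise.
Net load moment about support A = 98.36 N·m clockwise.
Reaction R at support B is upward at 1.3 m, arm 5.52 m → moment R × 5.52 counterclockwise.
Στ = 0 ⇒ R × 5.52 = 98.36 ⇒ R = 17.8 N.

R_B ≈ 17.8 N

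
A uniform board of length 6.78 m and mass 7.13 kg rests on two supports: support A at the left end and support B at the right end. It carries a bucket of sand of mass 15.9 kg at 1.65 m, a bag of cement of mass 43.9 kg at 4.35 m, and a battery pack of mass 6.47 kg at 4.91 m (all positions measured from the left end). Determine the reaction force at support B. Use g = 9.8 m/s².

R_B ≈ 395 N

About support A:
Beam weight: 7.13 × 9.8 = 69.87 N down at 3.39 m → arm 3.39 m, τ = 69.87 × 3.39 = 236.9 N·m clockwise.
Bucket of sand: 15.9 × 9.8 = 155.8 N down at 1.65 m → arm 1.65 m, τ = 155.8 × 1.65 = 257.1 N·m clockwise.
Bag of cement: 43.9 × 9.8 = 430.2 N down at 4.35 m → arm 4.35 m, τ = 430.2 × 4.35 = 1871 N·m clockwise.
Battery pack: 6.47 × 9.8 = 63.41 N down at 4.91 m → arm 4.91 m, τ = 63.41 × 4.91 = 311.3 N·m clockwise.
Net load moment about support A = 2676 N·m clockwise.
Reaction R at support B is upward at 6.78 m, arm 6.78 m → moment R × 6.78 counterclockwise.
For rotational equilibrium, R × 6.78 = 2676, so R = 395 N.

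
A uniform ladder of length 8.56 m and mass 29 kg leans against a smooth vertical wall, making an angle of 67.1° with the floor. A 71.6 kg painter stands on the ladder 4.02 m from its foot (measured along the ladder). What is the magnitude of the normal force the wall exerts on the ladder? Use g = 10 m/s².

Sum moments about the foot of the ladder (the floor normal and friction both act there and drop out).
Ladder weight 29×10 = 290 N acts at 4.28 m along the ladder; its horizontal arm is 4.28·cos67.1° = 1.665 m → τ = 482.9 N·m clockwise.
Painter: 71.6×10 = 716 N at 4.02 m → arm 1.564 m → τ = 1120 N·m clockwise.
Wall normal N acts horizontally at the top; its moment arm is the height L sinθ = 8.56·sin67.1° = 7.885 m, counterclockwise.
Στ = 0 ⇒ N × 7.885 = 1603 ⇒ N = 203 N.

N_wall ≈ 203 N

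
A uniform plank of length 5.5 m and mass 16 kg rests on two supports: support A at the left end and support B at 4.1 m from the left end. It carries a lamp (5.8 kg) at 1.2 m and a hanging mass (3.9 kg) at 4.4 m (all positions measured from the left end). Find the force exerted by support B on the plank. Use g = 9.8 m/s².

R_B ≈ 163 N

About support A:
Beam weight: 16 × 9.8 = 156.8 N down at 2.75 m → arm 2.75 m, τ = 156.8 × 2.75 = 431.2 N·m clockwise.
Lamp: 5.8 × 9.8 = 56.84 N down at 1.2 m → arm 1.2 m, τ = 56.84 × 1.2 = 68.21 N·m clockwise.
Hanging mass: 3.9 × 9.8 = 38.22 N down at 4.4 m → arm 4.4 m, τ = 38.22 × 4.4 = 168.2 N·m clockwise.
Net load moment about support A = 667.6 N·m clockwise.
Reaction R at support B is upward at 4.1 m, arm 4.1 m → moment R × 4.1 counterclockwise.
For rotational equilibrium, R × 4.1 = 667.6, so R = 163 N.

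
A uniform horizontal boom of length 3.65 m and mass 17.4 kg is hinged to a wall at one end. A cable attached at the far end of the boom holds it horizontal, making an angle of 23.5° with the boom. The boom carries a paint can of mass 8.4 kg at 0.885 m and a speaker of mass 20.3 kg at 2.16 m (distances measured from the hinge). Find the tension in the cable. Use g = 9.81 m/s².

Choose the hinge as the axis so the unknown hinge reaction has zero arm there.
Beam weight: 17.4 × 9.81 = 170.7 N down at 1.825 m → arm 1.825 m, τ = 170.7 × 1.825 = 311.5 N·m clockwise.
Paint can: 8.4 × 9.81 = 82.4 N down at 0.885 m → arm 0.885 m, τ = 82.4 × 0.885 = 72.92 N·m clockwise.
Speaker: 20.3 × 9.81 = 199.1 N down at 2.16 m → arm 2.16 m, τ = 199.1 × 2.16 = 430.1 N·m clockwise.
Total clockwise load moment = 814.5 N·m.
The cable tension T acts at 3.65 m; only its component perpendicular to the boom, T sinθ, produces torque. sin 23.5° = 0.3987.
Στ = 0 ⇒ T × 3.65 × 0.3987 = 814.5 ⇒ T = 814.5 / 1.455 = 560 N.

T ≈ 560 N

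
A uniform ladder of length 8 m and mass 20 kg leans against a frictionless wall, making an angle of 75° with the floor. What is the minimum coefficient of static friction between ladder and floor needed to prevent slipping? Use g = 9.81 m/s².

Choose the foot of the ladder as the axis so the floor normal and friction both act there and drop out.
Ladder weight 20×9.81 = 196.2 N acts at 4 m along the ladder; its horizontal arm is 4·cos75° = 1.035 m → τ = 203.1 N·m clockwise.
Wall normal N acts horizontally at the top; its moment arm is the height L sinθ = 8·sin75° = 7.727 m, counterclockwise.
Setting net torque to zero: N × 7.727 = 203.1 → N = 26.28 N.
ΣFx = 0 ⇒ f = N_wall = 26.28 N. ΣFy = 0 ⇒ N_floor = 196.2 N.
μ_min = f / N_floor = 26.28 / 196.2 = 0.134.

μ_min ≈ 0.134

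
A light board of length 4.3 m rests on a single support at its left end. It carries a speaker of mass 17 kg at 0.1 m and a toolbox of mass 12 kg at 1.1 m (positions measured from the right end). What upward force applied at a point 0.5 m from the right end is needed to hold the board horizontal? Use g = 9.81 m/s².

F ≈ 283 N

Taking torques about the left end:
Speaker: 17 × 9.81 = 166.8 N down at 0.1 m → arm 4.2 m, τ = 166.8 × 4.2 = 700.6 N·m clockwise.
Toolbox: 12 × 9.81 = 117.7 N down at 1.1 m → arm 3.2 m, τ = 117.7 × 3.2 = 376.6 N·m clockwise.
Net moment of the loads = 1077 N·m clockwise.
The upward force F acts at a point 0.5 m from the right end, arm 3.8 m, giving F × 3.8 counterclockwise.
For rotational equilibrium, F × 3.8 = 1077, so F = 1077 / 3.8 = 283 N.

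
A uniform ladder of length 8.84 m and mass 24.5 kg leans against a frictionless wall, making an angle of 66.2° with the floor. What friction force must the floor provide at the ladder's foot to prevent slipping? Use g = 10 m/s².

Sum moments about the foot of the ladder (the floor normal and friction both act there and drop out).
Ladder weight 24.5×10 = 245 N acts at 4.42 m along the ladder; its horizontal arm is 4.42·cos66.2° = 1.784 m → τ = 437.1 N·m clockwise.
Wall normal N acts horizontally at the top; its moment arm is the height L sinθ = 8.84·sin66.2° = 8.088 m, counterclockwise.
For rotational equilibrium, N × 8.088 = 437.1, so N = 54 N.
ΣFx = 0: friction at the foot balances the wall's push, so f = N_wall = 54 N.

f ≈ 54 N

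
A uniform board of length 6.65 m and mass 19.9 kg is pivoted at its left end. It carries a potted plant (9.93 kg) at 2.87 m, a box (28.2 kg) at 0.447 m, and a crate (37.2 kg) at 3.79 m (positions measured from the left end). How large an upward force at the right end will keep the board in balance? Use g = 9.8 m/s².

F ≈ 366 N

Sum moments about the left end (the unknown pivot reaction has zero arm there).
Beam weight: 19.9 × 9.8 = 195 N down at 3.325 m → arm 3.325 m, τ = 195 × 3.325 = 648.4 N·m clockwise.
Potted plant: 9.93 × 9.8 = 97.31 N down at 2.87 m → arm 2.87 m, τ = 97.31 × 2.87 = 279.3 N·m clockwise.
Box: 28.2 × 9.8 = 276.4 N down at 0.447 m → arm 0.447 m, τ = 276.4 × 0.447 = 123.6 N·m clockwise.
Crate: 37.2 × 9.8 = 364.6 N down at 3.79 m → arm 3.79 m, τ = 364.6 × 3.79 = 1382 N·m clockwise.
Net moment of the loads = 2433 N·m clockwise.
The upward force F acts at the right end, arm 6.65 m, giving F × 6.65 counterclockwise.
Balancing moments: F × 6.65 = 2433, giving F = 2433 / 6.65 = 366 N.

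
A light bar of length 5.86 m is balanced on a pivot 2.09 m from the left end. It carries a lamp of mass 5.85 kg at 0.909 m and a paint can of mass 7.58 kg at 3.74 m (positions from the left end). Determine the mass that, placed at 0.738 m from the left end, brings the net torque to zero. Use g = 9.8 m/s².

m ≈ 4.14 kg

Taking torques about the pivot (at 2.09 m from the left end):
Lamp: 5.85 × 9.8 = 57.33 N down at 0.909 m → arm 1.181 m, τ = 57.33 × 1.181 = 67.71 N·m counterclockwise.
Paint can: 7.58 × 9.8 = 74.28 N down at 3.74 m → arm 1.65 m, τ = 74.28 × 1.65 = 122.6 N·m clockwise.
Net moment of known loads = 54.89 N·m clockwise.
An unknown mass m at 0.738 m has arm 1.352 m; its moment is m·g·1.352 counterclockwise.
For rotational equilibrium, m × 9.8 × 1.352 = 54.89, so m = 54.89 / (9.8 × 1.352) = 4.14 kg.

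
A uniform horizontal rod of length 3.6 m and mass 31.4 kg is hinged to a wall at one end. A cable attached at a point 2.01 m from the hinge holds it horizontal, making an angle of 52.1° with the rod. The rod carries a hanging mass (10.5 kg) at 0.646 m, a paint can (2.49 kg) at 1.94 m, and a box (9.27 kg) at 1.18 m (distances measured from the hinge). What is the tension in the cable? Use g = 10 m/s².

T ≈ 499 N

Take moments about the hinge.
Beam weight: 31.4 × 10 = 314 N down at 1.8 m → arm 1.8 m, τ = 314 × 1.8 = 565.2 N·m clockwise.
Hanging mass: 10.5 × 10 = 105 N down at 0.646 m → arm 0.646 m, τ = 105 × 0.646 = 67.83 N·m clockwise.
Paint can: 2.49 × 10 = 24.9 N down at 1.94 m → arm 1.94 m, τ = 24.9 × 1.94 = 48.31 N·m clockwise.
Box: 9.27 × 10 = 92.7 N down at 1.18 m → arm 1.18 m, τ = 92.7 × 1.18 = 109.4 N·m clockwise.
Total clockwise load moment = 790.7 N·m.
The cable tension T acts at 2.01 m; only its component perpendicular to the rod, T sinθ, produces torque. sin 52.1° = 0.7891.
Balancing moments: T × 2.01 × 0.7891 = 790.7, giving T = 790.7 / 1.586 = 499 N.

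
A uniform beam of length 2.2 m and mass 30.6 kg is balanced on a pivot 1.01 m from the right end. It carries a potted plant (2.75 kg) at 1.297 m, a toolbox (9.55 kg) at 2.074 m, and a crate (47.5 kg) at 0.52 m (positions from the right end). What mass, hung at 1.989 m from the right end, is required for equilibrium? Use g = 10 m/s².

Sum moments about the pivot (at 1.01 m from the right end) (the support reaction has zero arm there).
Beam weight: 30.6 × 10 = 306 N down at 1.1 m → arm 0.09 m, τ = 306 × 0.09 = 27.54 N·m counterclockwise.
Potted plant: 2.75 × 10 = 27.5 N down at 1.297 m → arm 0.287 m, τ = 27.5 × 0.287 = 7.892 N·m counterclockwise.
Toolbox: 9.55 × 10 = 95.5 N down at 2.074 m → arm 1.064 m, τ = 95.5 × 1.064 = 101.6 N·m counterclockwise.
Crate: 47.5 × 10 = 475 N down at 0.52 m → arm 0.49 m, τ = 475 × 0.49 = 232.8 N·m clockwise.
Net moment of known loads = 95.77 N·m clockwise.
An unknown mass m at 1.989 m has arm 0.979 m; its moment is m·g·0.979 counterclockwise.
Setting net torque to zero: m × 10 × 0.979 = 95.77 → m = 95.77 / (10 × 0.979) = 9.78 kg.

m ≈ 9.78 kg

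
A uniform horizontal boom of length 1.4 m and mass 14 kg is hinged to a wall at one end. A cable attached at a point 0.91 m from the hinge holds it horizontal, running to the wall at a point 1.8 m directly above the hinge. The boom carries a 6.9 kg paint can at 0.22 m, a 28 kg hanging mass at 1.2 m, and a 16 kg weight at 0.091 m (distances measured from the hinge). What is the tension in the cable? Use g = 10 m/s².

T ≈ 571 N

Take moments about the hinge.
Beam weight: 14 × 10 = 140 N down at 0.7 m → arm 0.7 m, τ = 140 × 0.7 = 98 N·m clockwise.
Paint can: 6.9 × 10 = 69 N down at 0.22 m → arm 0.22 m, τ = 69 × 0.22 = 15.18 N·m clockwise.
Hanging mass: 28 × 10 = 280 N down at 1.2 m → arm 1.2 m, τ = 280 × 1.2 = 336 N·m clockwise.
Weight: 16 × 10 = 160 N down at 0.091 m → arm 0.091 m, τ = 160 × 0.091 = 14.56 N·m clockwise.
Total clockwise load moment = 463.7 N·m.
The cable tension T acts at 0.91 m; only its component perpendicular to the boom, T sinθ, produces torque. sinθ = h/√(h²+d²) = 1.8/√(1.8²+0.91²) = 0.8924.
For rotational equilibrium, T × 0.91 × 0.8924 = 463.7, so T = 463.7 / 0.8121 = 571 N.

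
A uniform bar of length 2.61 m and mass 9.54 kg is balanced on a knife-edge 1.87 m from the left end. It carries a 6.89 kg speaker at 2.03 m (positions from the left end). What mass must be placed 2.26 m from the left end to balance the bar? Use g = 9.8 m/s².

Taking torques about the knife-edge (at 1.87 m from the left end):
Beam weight: 9.54 × 9.8 = 93.49 N down at 1.305 m → arm 0.565 m, τ = 93.49 × 0.565 = 52.82 N·m counterclockwise.
Speaker: 6.89 × 9.8 = 67.52 N down at 2.03 m → arm 0.16 m, τ = 67.52 × 0.16 = 10.8 N·m clockwise.
Net moment of known loads = 42.02 N·m counterclockwise.
An unknown mass m at 2.26 m has arm 0.39 m; its moment is m·g·0.39 clockwise.
Setting net torque to zero: m × 9.8 × 0.39 = 42.02 → m = 42.02 / (9.8 × 0.39) = 11 kg.

m ≈ 11 kg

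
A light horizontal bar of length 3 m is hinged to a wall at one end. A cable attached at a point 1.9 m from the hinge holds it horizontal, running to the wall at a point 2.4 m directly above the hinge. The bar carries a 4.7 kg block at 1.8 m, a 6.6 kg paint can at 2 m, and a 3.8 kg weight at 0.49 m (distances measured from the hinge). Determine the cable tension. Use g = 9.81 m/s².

Sum moments about the hinge (the unknown hinge reaction has zero arm there).
Block: 4.7 × 9.81 = 46.11 N down at 1.8 m → arm 1.8 m, τ = 46.11 × 1.8 = 83 N·m clockwise.
Paint can: 6.6 × 9.81 = 64.75 N down at 2 m → arm 2 m, τ = 64.75 × 2 = 129.5 N·m clockwise.
Weight: 3.8 × 9.81 = 37.28 N down at 0.49 m → arm 0.49 m, τ = 37.28 × 0.49 = 18.27 N·m clockwise.
Total clockwise load moment = 230.8 N·m.
The cable tension T acts at 1.9 m; only its component perpendicular to the bar, T sinθ, produces torque. sinθ = h/√(h²+d²) = 2.4/√(2.4²+1.9²) = 0.784.
Balancing moments: T × 1.9 × 0.784 = 230.8, giving T = 230.8 / 1.49 = 155 N.

T ≈ 155 N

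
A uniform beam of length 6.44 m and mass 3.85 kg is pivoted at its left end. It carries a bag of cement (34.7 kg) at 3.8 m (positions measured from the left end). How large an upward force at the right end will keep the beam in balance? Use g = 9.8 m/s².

Choose the left end as the axis so the unknown pivot reaction has zero arm there.
Beam weight: 3.85 × 9.8 = 37.73 N down at 3.22 m → arm 3.22 m, τ = 37.73 × 3.22 = 121.5 N·m clockwise.
Bag of cement: 34.7 × 9.8 = 340.1 N down at 3.8 m → arm 3.8 m, τ = 340.1 × 3.8 = 1292 N·m clockwise.
Net moment of the loads = 1414 N·m clockwise.
The upward force F acts at the right end, arm 6.44 m, giving F × 6.44 counterclockwise.
For rotational equilibrium, F × 6.44 = 1414, so F = 1414 / 6.44 = 220 N.

F ≈ 220 N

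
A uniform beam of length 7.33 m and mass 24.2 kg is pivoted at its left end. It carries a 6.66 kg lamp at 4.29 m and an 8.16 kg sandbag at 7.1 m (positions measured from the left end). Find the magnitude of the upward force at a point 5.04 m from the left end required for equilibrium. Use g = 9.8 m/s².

Taking torques about the left end:
Beam weight: 24.2 × 9.8 = 237.2 N down at 3.665 m → arm 3.665 m, τ = 237.2 × 3.665 = 869.3 N·m clockwise.
Lamp: 6.66 × 9.8 = 65.27 N down at 4.29 m → arm 4.29 m, τ = 65.27 × 4.29 = 280 N·m clockwise.
Sandbag: 8.16 × 9.8 = 79.97 N down at 7.1 m → arm 7.1 m, τ = 79.97 × 7.1 = 567.8 N·m clockwise.
Net moment of the loads = 1717 N·m clockwise.
The upward force F acts at a point 5.04 m from the left end, arm 5.04 m, giving F × 5.04 counterclockwise.
For rotational equilibrium, F × 5.04 = 1717, so F = 1717 / 5.04 = 341 N.

F ≈ 341 N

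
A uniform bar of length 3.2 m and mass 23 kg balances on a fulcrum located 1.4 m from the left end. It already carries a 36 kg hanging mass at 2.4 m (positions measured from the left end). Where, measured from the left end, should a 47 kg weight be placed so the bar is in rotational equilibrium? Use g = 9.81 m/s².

x ≈ 0.536 m from the left end

About the fulcrum (at 1.4 m from the left end):
Beam weight: 23 × 9.81 = 225.6 N down at 1.6 m → arm 0.2 m, τ = 225.6 × 0.2 = 45.12 N·m clockwise.
Hanging mass: 36 × 9.81 = 353.2 N down at 2.4 m → arm 1 m, τ = 353.2 × 1 = 353.2 N·m clockwise.
Net moment of existing loads = 398.3 N·m clockwise.
The weight weighs 47 × 9.81 = 461.1 N and must supply an equal counterclockwise moment, so its lever arm about the fulcrum is 398.3 / 461.1 = 0.864 m.
That puts it at 1.4 − 0.864 = 0.536 m from the left end.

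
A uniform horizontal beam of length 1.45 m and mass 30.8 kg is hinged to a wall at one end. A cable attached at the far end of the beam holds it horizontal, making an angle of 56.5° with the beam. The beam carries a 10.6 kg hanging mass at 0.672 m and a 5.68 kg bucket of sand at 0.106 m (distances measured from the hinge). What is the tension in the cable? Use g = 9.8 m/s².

Taking torques about the hinge:
Beam weight: 30.8 × 9.8 = 301.8 N down at 0.725 m → arm 0.725 m, τ = 301.8 × 0.725 = 218.8 N·m clockwise.
Hanging mass: 10.6 × 9.8 = 103.9 N down at 0.672 m → arm 0.672 m, τ = 103.9 × 0.672 = 69.82 N·m clockwise.
Bucket of sand: 5.68 × 9.8 = 55.66 N down at 0.106 m → arm 0.106 m, τ = 55.66 × 0.106 = 5.9 N·m clockwise.
Total clockwise load moment = 294.5 N·m.
The cable tension T acts at 1.45 m; only its component perpendicular to the beam, T sinθ, produces torque. sin 56.5° = 0.8339.
Στ = 0 ⇒ T × 1.45 × 0.8339 = 294.5 ⇒ T = 294.5 / 1.209 = 244 N.

T ≈ 244 N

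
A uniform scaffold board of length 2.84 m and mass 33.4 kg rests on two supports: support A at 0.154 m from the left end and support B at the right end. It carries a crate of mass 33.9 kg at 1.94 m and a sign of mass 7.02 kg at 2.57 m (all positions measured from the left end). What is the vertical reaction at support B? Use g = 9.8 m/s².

Taking torques about support A:
Beam weight: 33.4 × 9.8 = 327.3 N down at 1.42 m → arm 1.266 m, τ = 327.3 × 1.266 = 414.4 N·m clockwise.
Crate: 33.9 × 9.8 = 332.2 N down at 1.94 m → arm 1.786 m, τ = 332.2 × 1.786 = 593.3 N·m clockwise.
Sign: 7.02 × 9.8 = 68.8 N down at 2.57 m → arm 2.416 m, τ = 68.8 × 2.416 = 166.2 N·m clockwise.
Net load moment about support A = 1174 N·m clockwise.
Reaction R at support B is upward at 2.84 m, arm 2.686 m → moment R × 2.686 counterclockwise.
Στ = 0 ⇒ R × 2.686 = 1174 ⇒ R = 437 N.

R_B ≈ 437 N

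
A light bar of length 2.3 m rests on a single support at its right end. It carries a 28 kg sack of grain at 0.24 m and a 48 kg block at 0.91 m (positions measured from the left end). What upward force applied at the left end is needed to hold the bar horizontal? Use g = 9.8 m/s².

F ≈ 530 N

Taking torques about the right end:
Sack of grain: 28 × 9.8 = 274.4 N down at 0.24 m → arm 2.06 m, τ = 274.4 × 2.06 = 565.3 N·m counterclockwise.
Block: 48 × 9.8 = 470.4 N down at 0.91 m → arm 1.39 m, τ = 470.4 × 1.39 = 653.9 N·m counterclockwise.
Net moment of the loads = 1219 N·m counterclockwise.
The upward force F acts at the left end, arm 2.3 m, giving F × 2.3 clockwise.
Setting net torque to zero: F × 2.3 = 1219 → F = 1219 / 2.3 = 530 N.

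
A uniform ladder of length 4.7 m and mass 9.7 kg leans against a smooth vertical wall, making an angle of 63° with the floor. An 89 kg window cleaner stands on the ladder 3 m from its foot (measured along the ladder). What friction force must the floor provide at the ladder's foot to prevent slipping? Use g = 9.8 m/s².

f ≈ 308 N

Taking torques about the foot of the ladder:
Ladder weight 9.7×9.8 = 95.06 N acts at 2.35 m along the ladder; its horizontal arm is 2.35·cos63° = 1.067 m → τ = 101.4 N·m clockwise.
Window cleaner: 89×9.8 = 872.2 N at 3 m → arm 1.362 m → τ = 1188 N·m clockwise.
Wall normal N acts horizontally at the top; its moment arm is the height L sinθ = 4.7·sin63° = 4.188 m, counterclockwise.
For rotational equilibrium, N × 4.188 = 1289, so N = 308 N.
ΣFx = 0: friction at the foot balances the wall's push, so f = N_wall = 308 N.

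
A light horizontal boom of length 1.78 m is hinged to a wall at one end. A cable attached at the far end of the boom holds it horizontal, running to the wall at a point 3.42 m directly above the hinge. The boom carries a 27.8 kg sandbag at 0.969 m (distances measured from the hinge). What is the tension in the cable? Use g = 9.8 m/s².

About the hinge:
Sandbag: 27.8 × 9.8 = 272.4 N down at 0.969 m → arm 0.969 m, τ = 272.4 × 0.969 = 264 N·m clockwise.
Total clockwise load moment = 264 N·m.
The cable tension T acts at 1.78 m; only its component perpendicular to the boom, T sinθ, produces torque. sinθ = h/√(h²+d²) = 3.42/√(3.42²+1.78²) = 0.887.
Balancing moments: T × 1.78 × 0.887 = 264, giving T = 264 / 1.579 = 167 N.

T ≈ 167 N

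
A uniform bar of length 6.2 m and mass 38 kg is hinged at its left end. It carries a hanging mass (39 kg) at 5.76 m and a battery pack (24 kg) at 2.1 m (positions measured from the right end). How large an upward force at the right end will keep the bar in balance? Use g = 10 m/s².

Sum moments about the left end (the unknown pivot reaction has zero arm there).
Beam weight: 38 × 10 = 380 N down at 3.1 m → arm 3.1 m, τ = 380 × 3.1 = 1178 N·m clockwise.
Hanging mass: 39 × 10 = 390 N down at 5.76 m → arm 0.44 m, τ = 390 × 0.44 = 171.6 N·m clockwise.
Battery pack: 24 × 10 = 240 N down at 2.1 m → arm 4.1 m, τ = 240 × 4.1 = 984 N·m clockwise.
Net moment of the loads = 2334 N·m clockwise.
The upward force F acts at the right end, arm 6.2 m, giving F × 6.2 counterclockwise.
Balancing moments: F × 6.2 = 2334, giving F = 2334 / 6.2 = 376 N.

F ≈ 376 N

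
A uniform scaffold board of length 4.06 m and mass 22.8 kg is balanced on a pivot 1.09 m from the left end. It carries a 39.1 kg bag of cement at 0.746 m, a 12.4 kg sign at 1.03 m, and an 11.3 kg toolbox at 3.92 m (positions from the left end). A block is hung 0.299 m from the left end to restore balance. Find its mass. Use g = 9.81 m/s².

m ≈ 49.6 kg

About the pivot (at 1.09 m from the left end):
Beam weight: 22.8 × 9.81 = 223.7 N down at 2.03 m → arm 0.94 m, τ = 223.7 × 0.94 = 210.3 N·m clockwise.
Bag of cement: 39.1 × 9.81 = 383.6 N down at 0.746 m → arm 0.344 m, τ = 383.6 × 0.344 = 132 N·m counterclockwise.
Sign: 12.4 × 9.81 = 121.6 N down at 1.03 m → arm 0.06 m, τ = 121.6 × 0.06 = 7.296 N·m counterclockwise.
Toolbox: 11.3 × 9.81 = 110.9 N down at 3.92 m → arm 2.83 m, τ = 110.9 × 2.83 = 313.8 N·m clockwise.
Net moment of known loads = 384.8 N·m clockwise.
An unknown mass m at 0.299 m has arm 0.791 m; its moment is m·g·0.791 counterclockwise.
Στ = 0 ⇒ m × 9.81 × 0.791 = 384.8 ⇒ m = 384.8 / (9.81 × 0.791) = 49.6 kg.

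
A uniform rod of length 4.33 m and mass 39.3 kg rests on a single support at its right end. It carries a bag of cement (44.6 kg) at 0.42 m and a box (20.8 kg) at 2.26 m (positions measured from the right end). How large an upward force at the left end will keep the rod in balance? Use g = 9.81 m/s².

F ≈ 342 N

Choose the right end as the axis so the unknown pivot reaction has zero arm there.
Beam weight: 39.3 × 9.81 = 385.5 N down at 2.165 m → arm 2.165 m, τ = 385.5 × 2.165 = 834.6 N·m counterclockwise.
Bag of cement: 44.6 × 9.81 = 437.5 N down at 0.42 m → arm 0.42 m, τ = 437.5 × 0.42 = 183.8 N·m counterclockwise.
Box: 20.8 × 9.81 = 204 N down at 2.26 m → arm 2.26 m, τ = 204 × 2.26 = 461 N·m counterclockwise.
Net moment of the loads = 1479 N·m counterclockwise.
The upward force F acts at the left end, arm 4.33 m, giving F × 4.33 clockwise.
For rotational equilibrium, F × 4.33 = 1479, so F = 1479 / 4.33 = 342 N.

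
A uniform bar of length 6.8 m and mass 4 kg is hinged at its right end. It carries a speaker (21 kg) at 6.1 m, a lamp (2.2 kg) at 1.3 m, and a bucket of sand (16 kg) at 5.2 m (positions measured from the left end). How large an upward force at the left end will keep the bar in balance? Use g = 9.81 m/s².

Sum moments about the right end (the unknown pivot reaction has zero arm there).
Beam weight: 4 × 9.81 = 39.24 N down at 3.4 m → arm 3.4 m, τ = 39.24 × 3.4 = 133.4 N·m counterclockwise.
Speaker: 21 × 9.81 = 206 N down at 6.1 m → arm 0.7 m, τ = 206 × 0.7 = 144.2 N·m counterclockwise.
Lamp: 2.2 × 9.81 = 21.58 N down at 1.3 m → arm 5.5 m, τ = 21.58 × 5.5 = 118.7 N·m counterclockwise.
Bucket of sand: 16 × 9.81 = 157 N down at 5.2 m → arm 1.6 m, τ = 157 × 1.6 = 251.2 N·m counterclockwise.
Net moment of the loads = 647.5 N·m counterclockwise.
The upward force F acts at the left end, arm 6.8 m, giving F × 6.8 clockwise.
Balancing moments: F × 6.8 = 647.5, giving F = 647.5 / 6.8 = 95.2 N.

F ≈ 95.2 N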